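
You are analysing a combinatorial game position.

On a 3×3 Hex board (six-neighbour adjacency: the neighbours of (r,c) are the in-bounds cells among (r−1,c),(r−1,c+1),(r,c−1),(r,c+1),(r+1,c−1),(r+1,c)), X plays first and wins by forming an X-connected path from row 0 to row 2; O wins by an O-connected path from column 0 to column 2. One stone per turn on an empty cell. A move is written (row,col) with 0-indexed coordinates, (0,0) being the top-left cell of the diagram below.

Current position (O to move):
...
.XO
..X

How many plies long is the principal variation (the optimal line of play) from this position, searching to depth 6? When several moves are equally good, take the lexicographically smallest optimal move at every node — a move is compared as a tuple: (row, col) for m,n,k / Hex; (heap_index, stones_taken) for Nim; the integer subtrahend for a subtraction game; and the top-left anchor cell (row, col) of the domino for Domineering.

PV length from [.../.XO/..X]: 6 plies

p1 O@[.../.XO/..X]: (0,0)[O../.XO/..X]-1* (0,1)[.O./.XO/..X]-1 (0,2)[..O/.XO/..X]-1 (1,0)[.../OXO/..X]-1 (2,0)[.../.XO/O.X]-1 (2,1)[.../.XO/.OX]-1
p2 X@[O../.XO/..X]: (0,1)[OX./.XO/..X]+1* (0,2)[O.X/.XO/..X]+1 (1,0)[O../XXO/..X]+1 (2,0)[O../.XO/X.X]+1 (2,1)[O../.XO/.XX]+1
p3 O@[OX./.XO/..X]: (0,2)[OXO/.XO/..X]-1* (1,0)[OX./OXO/..X]-1 (2,0)[OX./.XO/O.X]-1 (2,1)[OX./.XO/.OX]-1
p4 X@[OXO/.XO/..X]: (1,0)[OXO/XXO/..X]+1* (2,0)[OXO/.XO/X.X]+1 (2,1)[OXO/.XO/.XX]+1
p5 O@[OXO/XXO/..X]: (2,0)[OXO/XXO/O.X]-1* (2,1)[OXO/XXO/.OX]-1
p6 X@[OXO/XXO/O.X]: (2,1)[OXO/XXO/OXX]+1*
p7 O@[OXO/XXO/OXX] terminal -1; root [.../.XO/..X] d6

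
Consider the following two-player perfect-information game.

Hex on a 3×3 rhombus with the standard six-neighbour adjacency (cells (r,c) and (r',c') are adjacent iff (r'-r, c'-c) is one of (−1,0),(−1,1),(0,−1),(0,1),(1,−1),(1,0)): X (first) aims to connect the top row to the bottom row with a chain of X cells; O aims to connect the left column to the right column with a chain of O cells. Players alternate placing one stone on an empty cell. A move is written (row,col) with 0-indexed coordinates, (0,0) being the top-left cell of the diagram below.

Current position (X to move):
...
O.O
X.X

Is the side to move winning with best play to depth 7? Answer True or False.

X winning at [.../O.O/X.X]: True

[.../O.O/X.X] X move#1: (0,0):-1/X../O.O/X.X, (0,1):-1/.X./O.O/X.X, (0,2):-1/..X/O.O/X.X, (1,1):+1/.../OXO/X.X*, (2,1):-1/.../O.O/XXX
[.../OXO/X.X] O move#2: (0,0):-1/O../OXO/X.X*, (0,1):-1/.O./OXO/X.X, (0,2):-1/..O/OXO/X.X, (2,1):-1/.../OXO/XOX
[O../OXO/X.X] X move#3: (0,1):+1/OX./OXO/X.X*, (0,2):+1/O.X/OXO/X.X, (2,1):+1/O../OXO/XXX
[OX./OXO/X.X] end (terminal -1, O#4); searched .../O.O/X.X to 7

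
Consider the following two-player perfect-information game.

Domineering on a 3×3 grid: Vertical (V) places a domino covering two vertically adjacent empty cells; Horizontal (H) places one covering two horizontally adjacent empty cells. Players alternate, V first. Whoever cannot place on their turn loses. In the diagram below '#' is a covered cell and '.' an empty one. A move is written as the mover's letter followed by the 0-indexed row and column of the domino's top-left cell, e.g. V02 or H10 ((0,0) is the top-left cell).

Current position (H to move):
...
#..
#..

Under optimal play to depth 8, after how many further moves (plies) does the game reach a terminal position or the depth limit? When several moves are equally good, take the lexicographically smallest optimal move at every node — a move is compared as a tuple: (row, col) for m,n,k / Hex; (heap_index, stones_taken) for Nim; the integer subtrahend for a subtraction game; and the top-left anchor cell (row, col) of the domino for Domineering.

PV length from [.../#../#..]: 1 ply

[.../#../#..] H move#1: H00:-1/##./#../#.., H01:-1/.##/#../#.., H11:+1/.../###/#..*, H21:-1/.../#../###
[.../###/#..] end (terminal -1, V#2); searched .../#../#.. to 8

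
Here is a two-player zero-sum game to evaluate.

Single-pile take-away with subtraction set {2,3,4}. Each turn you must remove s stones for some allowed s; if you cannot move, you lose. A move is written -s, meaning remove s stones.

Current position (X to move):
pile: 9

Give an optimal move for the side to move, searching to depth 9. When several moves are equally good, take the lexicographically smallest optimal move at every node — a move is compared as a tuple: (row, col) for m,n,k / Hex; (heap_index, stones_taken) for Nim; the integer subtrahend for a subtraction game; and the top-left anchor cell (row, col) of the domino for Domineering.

X's best at [9]: -2

p1 X@[9]: -2[7]+1* -3[6]+1 -4[5]-1
p2 O@[7]: -2[5]-1* -3[4]-1 -4[3]-1
p3 X@[5]: -2[3]-1 -3[2]-1 -4[1]+1*
p4 O@[1] terminal -1; root [9] d9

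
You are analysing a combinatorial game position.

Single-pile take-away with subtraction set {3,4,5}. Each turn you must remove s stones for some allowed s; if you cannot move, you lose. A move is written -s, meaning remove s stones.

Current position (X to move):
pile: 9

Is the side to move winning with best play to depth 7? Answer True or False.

X winning at [9]: False

[9] X move#1: -3:-1/6*, -4:-1/5, -5:-1/4
[6] O move#2: -3:-1/3, -4:+1/2*, -5:+1/1
[2] end (terminal -1, X#3); searched 9 to 7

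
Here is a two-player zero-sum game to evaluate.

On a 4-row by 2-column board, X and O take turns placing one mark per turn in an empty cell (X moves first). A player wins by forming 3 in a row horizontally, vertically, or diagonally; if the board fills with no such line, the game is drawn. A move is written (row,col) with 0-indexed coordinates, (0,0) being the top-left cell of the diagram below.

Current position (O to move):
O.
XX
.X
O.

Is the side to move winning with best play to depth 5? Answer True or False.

O winning at [O./XX/.X/O.]: False

ply 1, O at O./XX/.X/O. | (0,1)=-1→OO/XX/.X/O.*; (2,0)=-1→O./XX/OX/O.; (3,1)=-1→O./XX/.X/OO
ply 2, X at OO/XX/.X/O. | (2,0)=+0→OO/XX/XX/O.; (3,1)=+1→OO/XX/.X/OX*
ply 3: OO/XX/.X/OX is terminal -1 (O); from O./XX/.X/O. depth 5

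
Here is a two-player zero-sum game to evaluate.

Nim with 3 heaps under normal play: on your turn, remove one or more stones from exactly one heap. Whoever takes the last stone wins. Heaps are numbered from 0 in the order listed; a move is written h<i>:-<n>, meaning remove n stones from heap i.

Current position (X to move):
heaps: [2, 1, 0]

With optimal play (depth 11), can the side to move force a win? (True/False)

X winning at [(2,1,0)]: True

[(2,1,0)] X move#1: h0:-1:+1/(1,1,0)*, h0:-2:-1/(0,1,0), h1:-1:-1/(2,0,0)
[(1,1,0)] O move#2: h0:-1:-1/(0,1,0)*, h1:-1:-1/(1,0,0)
[(0,1,0)] X move#3: h1:-1:+1/(0,0,0)*
[(0,0,0)] end (terminal -1, O#4); searched (2,1,0) to 11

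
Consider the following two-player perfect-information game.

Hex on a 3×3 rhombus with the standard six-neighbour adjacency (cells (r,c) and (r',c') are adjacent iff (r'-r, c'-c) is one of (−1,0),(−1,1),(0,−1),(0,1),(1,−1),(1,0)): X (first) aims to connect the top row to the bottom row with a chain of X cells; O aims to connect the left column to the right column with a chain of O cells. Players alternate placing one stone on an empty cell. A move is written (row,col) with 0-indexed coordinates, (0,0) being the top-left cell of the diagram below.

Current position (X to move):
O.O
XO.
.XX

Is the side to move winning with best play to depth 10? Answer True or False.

X winning at [O.O/XO./.XX]: False

p1 X@[O.O/XO./.XX]: (0,1)[OXO/XO./.XX]-1* (1,2)[O.O/XOX/.XX]-1 (2,0)[O.O/XO./XXX]-1
p2 O@[OXO/XO./.XX]: (1,2)[OXO/XOO/.XX]-1 (2,0)[OXO/XO./OXX]+1*
p3 X@[OXO/XO./OXX] terminal -1; root [O.O/XO./.XX] d10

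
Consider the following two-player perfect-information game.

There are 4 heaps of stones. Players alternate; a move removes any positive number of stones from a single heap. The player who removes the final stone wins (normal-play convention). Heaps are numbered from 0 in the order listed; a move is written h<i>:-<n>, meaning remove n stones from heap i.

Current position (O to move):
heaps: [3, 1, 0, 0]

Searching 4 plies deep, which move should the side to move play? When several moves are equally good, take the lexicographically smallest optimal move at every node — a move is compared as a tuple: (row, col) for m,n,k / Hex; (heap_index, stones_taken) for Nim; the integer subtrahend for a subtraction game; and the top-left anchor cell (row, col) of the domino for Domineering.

O's best at [(3,1,0,0)]: h0:-2

p1 O@[(3,1,0,0)]: h0:-1[(2,1,0,0)]-1 h0:-2[(1,1,0,0)]+1* h0:-3[(0,1,0,0)]-1 h1:-1[(3,0,0,0)]-1
p2 X@[(1,1,0,0)]: h0:-1[(0,1,0,0)]-1* h1:-1[(1,0,0,0)]-1
p3 O@[(0,1,0,0)]: h1:-1[(0,0,0,0)]+1*
p4 X@[(0,0,0,0)] terminal -1; root [(3,1,0,0)] d4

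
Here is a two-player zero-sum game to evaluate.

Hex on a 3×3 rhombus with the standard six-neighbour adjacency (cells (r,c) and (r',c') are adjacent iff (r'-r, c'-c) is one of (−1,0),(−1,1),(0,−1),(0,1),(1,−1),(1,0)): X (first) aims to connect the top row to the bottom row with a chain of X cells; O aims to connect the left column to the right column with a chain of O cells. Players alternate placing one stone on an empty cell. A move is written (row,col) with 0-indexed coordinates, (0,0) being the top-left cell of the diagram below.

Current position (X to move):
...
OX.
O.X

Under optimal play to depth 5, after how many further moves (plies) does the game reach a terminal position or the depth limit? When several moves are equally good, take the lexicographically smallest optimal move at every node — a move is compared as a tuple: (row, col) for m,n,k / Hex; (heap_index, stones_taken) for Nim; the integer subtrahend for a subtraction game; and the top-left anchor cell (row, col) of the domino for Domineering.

PV length from [.../OX./O.X]: 5 plies

[.../OX./O.X] X move#1: (0,0):+1/X../OX./O.X*, (0,1):+1/.X./OX./O.X, (0,2):+1/..X/OX./O.X, (1,2):+1/.../OXX/O.X, (2,1):+1/.../OX./OXX
[X../OX./O.X] O move#2: (0,1):-1/XO./OX./O.X*, (0,2):-1/X.O/OX./O.X, (1,2):-1/X../OXO/O.X, (2,1):-1/X../OX./OOX
[XO./OX./O.X] X move#3: (0,2):+1/XOX/OX./O.X*, (1,2):-1/XO./OXX/O.X, (2,1):-1/XO./OX./OXX
[XOX/OX./O.X] O move#4: (1,2):-1/XOX/OXO/O.X*, (2,1):-1/XOX/OX./OOX
[XOX/OXO/O.X] X move#5: (2,1):+1/XOX/OXO/OXX*
[XOX/OXO/OXX] end (terminal -1, O#6); searched .../OX./O.X to 5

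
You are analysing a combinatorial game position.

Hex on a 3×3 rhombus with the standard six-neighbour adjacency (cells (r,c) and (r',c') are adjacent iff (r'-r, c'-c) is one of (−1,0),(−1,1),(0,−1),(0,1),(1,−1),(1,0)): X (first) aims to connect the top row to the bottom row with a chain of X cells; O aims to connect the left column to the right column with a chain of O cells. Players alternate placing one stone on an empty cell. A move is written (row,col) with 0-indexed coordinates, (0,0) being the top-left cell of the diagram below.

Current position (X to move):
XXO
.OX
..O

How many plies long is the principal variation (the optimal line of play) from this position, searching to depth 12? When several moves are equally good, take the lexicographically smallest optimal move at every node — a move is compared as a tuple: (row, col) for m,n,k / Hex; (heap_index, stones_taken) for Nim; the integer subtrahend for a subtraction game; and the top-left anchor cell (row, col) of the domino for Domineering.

[XXO/.OX/..O] X move#1: (1,0):-1/XXO/XOX/..O*, (2,0):-1/XXO/.OX/X.O, (2,1):-1/XXO/.OX/.XO
[XXO/XOX/..O] O move#2: (2,0):+1/XXO/XOX/O.O*, (2,1):-1/XXO/XOX/.OO
[XXO/XOX/O.O] end (terminal -1, X#3); searched XXO/.OX/..O to 12

PV length from [XXO/.OX/..O]: 2 plies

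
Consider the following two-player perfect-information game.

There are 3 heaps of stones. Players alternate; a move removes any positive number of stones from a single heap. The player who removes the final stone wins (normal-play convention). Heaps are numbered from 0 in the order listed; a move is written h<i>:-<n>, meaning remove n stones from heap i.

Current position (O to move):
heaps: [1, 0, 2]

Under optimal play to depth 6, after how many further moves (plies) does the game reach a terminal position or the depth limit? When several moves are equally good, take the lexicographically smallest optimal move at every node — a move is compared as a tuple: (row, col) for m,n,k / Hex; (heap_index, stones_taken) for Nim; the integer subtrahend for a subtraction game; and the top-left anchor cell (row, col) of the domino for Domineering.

PV length from [(1,0,2)]: 3 plies

p1 O@[(1,0,2)]: h0:-1[(0,0,2)]-1 h2:-1[(1,0,1)]+1* h2:-2[(1,0,0)]-1
p2 X@[(1,0,1)]: h0:-1[(0,0,1)]-1* h2:-1[(1,0,0)]-1
p3 O@[(0,0,1)]: h2:-1[(0,0,0)]+1*
p4 X@[(0,0,0)] terminal -1; root [(1,0,2)] d6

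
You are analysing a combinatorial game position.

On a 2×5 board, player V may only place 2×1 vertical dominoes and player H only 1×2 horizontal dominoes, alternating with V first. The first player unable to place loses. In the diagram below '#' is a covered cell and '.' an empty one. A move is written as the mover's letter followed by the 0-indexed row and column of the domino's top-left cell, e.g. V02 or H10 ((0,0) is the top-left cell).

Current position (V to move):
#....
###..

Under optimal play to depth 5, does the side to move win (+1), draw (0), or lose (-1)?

p1 V@[#..../###..]: V03[#..#./####.]+1* V04[#...#/###.#]-1
p2 H@[#..#./####.]: H01[####./####.]-1*
p3 V@[####./####.]: V04[#####/#####]+1*
p4 H@[#####/#####] terminal -1; root [#..../###..] d5

value(#..../###.., V) = +1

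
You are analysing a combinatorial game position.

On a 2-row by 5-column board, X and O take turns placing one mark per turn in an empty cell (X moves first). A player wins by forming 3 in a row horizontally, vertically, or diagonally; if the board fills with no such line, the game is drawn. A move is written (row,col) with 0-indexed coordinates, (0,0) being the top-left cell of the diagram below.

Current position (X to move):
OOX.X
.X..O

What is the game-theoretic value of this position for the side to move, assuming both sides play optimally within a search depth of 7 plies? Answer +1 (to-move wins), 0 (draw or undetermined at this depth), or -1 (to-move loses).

value(OOX.X/.X..O, X) = +1

ply 1, X at OOX.X/.X..O | (0,3)=+1→OOXXX/.X..O*; (1,0)=+1→OOX.X/XX..O; (1,2)=+1→OOX.X/.XX.O; (1,3)=+1→OOX.X/.X.XO
ply 2: OOXXX/.X..O is terminal -1 (O); from OOX.X/.X..O depth 7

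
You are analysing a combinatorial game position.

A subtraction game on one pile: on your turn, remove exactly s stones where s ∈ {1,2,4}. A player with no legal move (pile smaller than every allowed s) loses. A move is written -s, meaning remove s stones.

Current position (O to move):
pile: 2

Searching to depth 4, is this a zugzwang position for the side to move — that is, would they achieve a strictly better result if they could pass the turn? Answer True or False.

ply 1, O at 2 | -1=-1→1; -2=+1→0*
ply 2: 0 is terminal -1 (X); from 2 depth 4
suppose O passes — search the same position with X to move:
pass> ply 1, X at 2 | -1=-1→1; -2=+1→0*
pass> ply 2: 0 is terminal -1 (O); from 2 depth 4
for O: play +1, pass -1

zugzwang(2, O) = False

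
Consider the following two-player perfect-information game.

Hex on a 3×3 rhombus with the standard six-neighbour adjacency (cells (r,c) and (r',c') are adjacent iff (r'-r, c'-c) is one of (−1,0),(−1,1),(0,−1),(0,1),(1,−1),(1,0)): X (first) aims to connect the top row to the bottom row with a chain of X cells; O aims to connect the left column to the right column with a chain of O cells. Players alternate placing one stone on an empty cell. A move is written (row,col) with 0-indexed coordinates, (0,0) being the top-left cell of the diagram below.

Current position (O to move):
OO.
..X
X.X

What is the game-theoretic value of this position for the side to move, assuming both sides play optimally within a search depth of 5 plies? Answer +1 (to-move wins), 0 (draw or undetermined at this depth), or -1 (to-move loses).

value(OO./..X/X.X, O) = +1

ply 1, O at OO./..X/X.X | (0,2)=+1→OOO/..X/X.X*; (1,0)=-1→OO./O.X/X.X; (1,1)=-1→OO./.OX/X.X; (2,1)=-1→OO./..X/XOX
ply 2: OOO/..X/X.X is terminal -1 (X); from OO./..X/X.X depth 5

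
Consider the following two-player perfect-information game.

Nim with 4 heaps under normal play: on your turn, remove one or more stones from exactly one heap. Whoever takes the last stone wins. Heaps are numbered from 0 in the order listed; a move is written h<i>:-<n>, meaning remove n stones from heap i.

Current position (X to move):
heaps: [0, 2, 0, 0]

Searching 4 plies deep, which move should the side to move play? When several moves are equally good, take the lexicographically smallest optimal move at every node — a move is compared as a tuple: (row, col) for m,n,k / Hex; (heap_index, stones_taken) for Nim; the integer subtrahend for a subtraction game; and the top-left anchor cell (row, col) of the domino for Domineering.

p1 X@[(0,2,0,0)]: h1:-1[(0,1,0,0)]-1 h1:-2[(0,0,0,0)]+1*
p2 O@[(0,0,0,0)] terminal -1; root [(0,2,0,0)] d4

X's best at [(0,2,0,0)]: h1:-2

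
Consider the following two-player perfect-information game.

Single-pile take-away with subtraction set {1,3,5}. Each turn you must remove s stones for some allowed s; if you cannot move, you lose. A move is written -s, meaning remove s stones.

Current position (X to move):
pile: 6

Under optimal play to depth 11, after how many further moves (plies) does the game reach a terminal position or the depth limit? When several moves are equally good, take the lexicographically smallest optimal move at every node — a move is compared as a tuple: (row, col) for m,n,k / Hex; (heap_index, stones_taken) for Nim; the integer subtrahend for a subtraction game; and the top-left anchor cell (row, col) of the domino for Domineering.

ply 1, X at 6 | -1=-1→5*; -3=-1→3; -5=-1→1
ply 2, O at 5 | -1=+1→4*; -3=+1→2; -5=+1→0
ply 3, X at 4 | -1=-1→3*; -3=-1→1
ply 4, O at 3 | -1=+1→2*; -3=+1→0
ply 5, X at 2 | -1=-1→1*
ply 6, O at 1 | -1=+1→0*
ply 7: 0 is terminal -1 (X); from 6 depth 11

PV length from [6]: 6 plies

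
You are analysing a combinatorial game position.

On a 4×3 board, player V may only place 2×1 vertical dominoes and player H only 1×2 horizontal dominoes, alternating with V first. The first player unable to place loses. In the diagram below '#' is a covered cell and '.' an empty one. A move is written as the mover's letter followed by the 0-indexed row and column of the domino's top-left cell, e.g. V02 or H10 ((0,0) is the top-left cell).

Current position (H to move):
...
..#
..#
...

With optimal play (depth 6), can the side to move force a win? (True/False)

H winning at [.../..#/..#/...]: False

[.../..#/..#/...] H move#1: H00:-1/##./..#/..#/...*, H01:-1/.##/..#/..#/..., H10:-1/.../###/..#/..., H20:-1/.../..#/###/..., H30:-1/.../..#/..#/##., H31:-1/.../..#/..#/.##
[##./..#/..#/...] V move#2: V10:+1/##./#.#/#.#/...*, V11:+1/##./.##/.##/..., V20:+1/##./..#/#.#/#.., V21:+1/##./..#/.##/.#.
[##./#.#/#.#/...] H move#3: H30:-1/##./#.#/#.#/##.*, H31:-1/##./#.#/#.#/.##
[##./#.#/#.#/##.] V move#4: V11:+1/##./###/###/##.*
[##./###/###/##.] end (terminal -1, H#5); searched .../..#/..#/... to 6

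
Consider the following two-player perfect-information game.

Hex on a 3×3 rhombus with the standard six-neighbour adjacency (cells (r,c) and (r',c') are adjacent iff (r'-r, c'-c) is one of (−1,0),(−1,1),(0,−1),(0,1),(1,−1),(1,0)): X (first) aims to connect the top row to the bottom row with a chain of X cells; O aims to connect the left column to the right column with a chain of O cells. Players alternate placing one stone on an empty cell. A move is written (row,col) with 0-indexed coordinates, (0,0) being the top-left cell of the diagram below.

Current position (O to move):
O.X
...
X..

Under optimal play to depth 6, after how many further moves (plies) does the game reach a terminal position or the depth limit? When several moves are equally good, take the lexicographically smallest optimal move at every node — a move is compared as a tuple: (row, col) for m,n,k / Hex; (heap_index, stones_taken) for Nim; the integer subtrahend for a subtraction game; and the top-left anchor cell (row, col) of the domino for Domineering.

PV length from [O.X/.../X..]: 6 plies

ply 1, O at O.X/.../X.. | (0,1)=-1→OOX/.../X..*; (1,0)=-1→O.X/O../X..; (1,1)=-1→O.X/.O./X..; (1,2)=-1→O.X/..O/X..; (2,1)=-1→O.X/.../XO.; (2,2)=-1→O.X/.../X.O
ply 2, X at OOX/.../X.. | (1,0)=+1→OOX/X../X..*; (1,1)=+1→OOX/.X./X..; (1,2)=+1→OOX/..X/X..; (2,1)=+1→OOX/.../XX.; (2,2)=+1→OOX/.../X.X
ply 3, O at OOX/X../X.. | (1,1)=-1→OOX/XO./X..*; (1,2)=-1→OOX/X.O/X..; (2,1)=-1→OOX/X../XO.; (2,2)=-1→OOX/X../X.O
ply 4, X at OOX/XO./X.. | (1,2)=+1→OOX/XOX/X..*; (2,1)=-1→OOX/XO./XX.; (2,2)=-1→OOX/XO./X.X
ply 5, O at OOX/XOX/X.. | (2,1)=-1→OOX/XOX/XO.*; (2,2)=-1→OOX/XOX/X.O
ply 6, X at OOX/XOX/XO. | (2,2)=+1→OOX/XOX/XOX*
ply 7: OOX/XOX/XOX is terminal -1 (O); from O.X/.../X.. depth 6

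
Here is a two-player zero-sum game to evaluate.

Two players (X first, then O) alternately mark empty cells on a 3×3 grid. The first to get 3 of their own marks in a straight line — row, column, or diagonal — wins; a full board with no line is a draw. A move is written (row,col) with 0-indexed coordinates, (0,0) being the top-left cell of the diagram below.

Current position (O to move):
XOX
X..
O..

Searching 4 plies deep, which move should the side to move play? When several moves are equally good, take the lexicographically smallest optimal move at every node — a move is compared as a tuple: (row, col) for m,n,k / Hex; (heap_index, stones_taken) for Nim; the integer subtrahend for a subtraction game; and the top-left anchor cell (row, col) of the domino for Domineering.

p1 O@[XOX/X../O..]: (1,1)[XOX/XO./O..]+0 (1,2)[XOX/X.O/O..]+0 (2,1)[XOX/X../OO.]+1* (2,2)[XOX/X../O.O]+0
p2 X@[XOX/X../OO.]: (1,1)[XOX/XX./OO.]-1* (1,2)[XOX/X.X/OO.]-1 (2,2)[XOX/X../OOX]-1
p3 O@[XOX/XX./OO.]: (1,2)[XOX/XXO/OO.]-1 (2,2)[XOX/XX./OOO]+1*
p4 X@[XOX/XX./OOO] terminal -1; root [XOX/X../O..] d4

O's best at [XOX/X../O..]: (2,1)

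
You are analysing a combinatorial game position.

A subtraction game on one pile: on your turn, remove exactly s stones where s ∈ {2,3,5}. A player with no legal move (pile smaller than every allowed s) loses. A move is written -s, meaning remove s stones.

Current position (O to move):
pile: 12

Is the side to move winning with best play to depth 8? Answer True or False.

O winning at [12]: True

[12] O move#1: -2:-1/10, -3:-1/9, -5:+1/7*
[7] X move#2: -2:-1/5*, -3:-1/4, -5:-1/2
[5] O move#3: -2:-1/3, -3:-1/2, -5:+1/0*
[0] end (terminal -1, X#4); searched 12 to 8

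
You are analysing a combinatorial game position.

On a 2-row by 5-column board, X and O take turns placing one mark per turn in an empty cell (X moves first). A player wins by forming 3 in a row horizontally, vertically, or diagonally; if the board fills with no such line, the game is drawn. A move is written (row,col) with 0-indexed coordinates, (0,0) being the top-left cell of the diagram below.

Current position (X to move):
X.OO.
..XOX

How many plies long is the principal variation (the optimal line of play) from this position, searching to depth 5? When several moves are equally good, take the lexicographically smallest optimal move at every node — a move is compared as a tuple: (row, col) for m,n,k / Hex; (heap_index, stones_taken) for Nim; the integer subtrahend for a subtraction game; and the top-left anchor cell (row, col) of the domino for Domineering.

PV length from [X.OO./..XOX]: 2 plies

ply 1, X at X.OO./..XOX | (0,1)=-1→XXOO./..XOX*; (0,4)=-1→X.OOX/..XOX; (1,0)=-1→X.OO./X.XOX; (1,1)=-1→X.OO./.XXOX
ply 2, O at XXOO./..XOX | (0,4)=+1→XXOOO/..XOX*; (1,0)=+0→XXOO./O.XOX; (1,1)=+0→XXOO./.OXOX
ply 3: XXOOO/..XOX is terminal -1 (X); from X.OO./..XOX depth 5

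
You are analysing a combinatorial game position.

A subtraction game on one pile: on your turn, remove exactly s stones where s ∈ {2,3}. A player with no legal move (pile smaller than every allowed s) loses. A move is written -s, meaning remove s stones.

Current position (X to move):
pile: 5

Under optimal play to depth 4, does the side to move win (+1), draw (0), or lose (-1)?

value(5, X) = -1

[5] X move#1: -2:-1/3*, -3:-1/2
[3] O move#2: -2:+1/1*, -3:+1/0
[1] end (terminal -1, X#3); searched 5 to 4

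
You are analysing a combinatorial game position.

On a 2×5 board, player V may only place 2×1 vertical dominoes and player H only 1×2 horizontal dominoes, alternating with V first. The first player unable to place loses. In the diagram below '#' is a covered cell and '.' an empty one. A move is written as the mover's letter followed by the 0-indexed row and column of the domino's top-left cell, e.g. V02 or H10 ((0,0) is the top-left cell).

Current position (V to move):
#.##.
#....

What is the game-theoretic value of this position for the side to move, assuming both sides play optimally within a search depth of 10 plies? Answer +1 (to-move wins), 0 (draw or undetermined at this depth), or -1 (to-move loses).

value(#.##./#...., V) = -1

ply 1, V at #.##./#.... | V01=-1→####./##...*; V04=-1→#.###/#...#
ply 2, H at ####./##... | H12=-1→####./####.; H13=+1→####./##.##*
ply 3: ####./##.## is terminal -1 (V); from #.##./#.... depth 10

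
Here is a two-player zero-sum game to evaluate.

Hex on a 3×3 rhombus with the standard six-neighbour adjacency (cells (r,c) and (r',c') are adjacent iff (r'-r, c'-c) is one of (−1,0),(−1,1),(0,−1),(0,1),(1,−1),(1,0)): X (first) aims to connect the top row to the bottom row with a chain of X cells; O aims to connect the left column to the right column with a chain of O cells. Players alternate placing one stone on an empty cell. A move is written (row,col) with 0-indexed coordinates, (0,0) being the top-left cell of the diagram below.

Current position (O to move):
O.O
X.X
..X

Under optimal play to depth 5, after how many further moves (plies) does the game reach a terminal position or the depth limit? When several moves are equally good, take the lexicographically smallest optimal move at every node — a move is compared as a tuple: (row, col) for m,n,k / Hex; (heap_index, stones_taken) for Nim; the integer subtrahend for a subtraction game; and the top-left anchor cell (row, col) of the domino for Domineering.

ply 1, O at O.O/X.X/..X | (0,1)=+1→OOO/X.X/..X*; (1,1)=+1→O.O/XOX/..X; (2,0)=+1→O.O/X.X/O.X; (2,1)=-1→O.O/X.X/.OX
ply 2: OOO/X.X/..X is terminal -1 (X); from O.O/X.X/..X depth 5

PV length from [O.O/X.X/..X]: 1 ply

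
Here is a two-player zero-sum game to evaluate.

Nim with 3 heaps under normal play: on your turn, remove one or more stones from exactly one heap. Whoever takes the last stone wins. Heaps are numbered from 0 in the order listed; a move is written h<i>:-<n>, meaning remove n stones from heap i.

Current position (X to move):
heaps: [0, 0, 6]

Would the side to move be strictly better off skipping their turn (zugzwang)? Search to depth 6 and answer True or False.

zugzwang((0,0,6), X) = False

[(0,0,6)] X move#1: h2:-1:-1/(0,0,5), h2:-2:-1/(0,0,4), h2:-3:-1/(0,0,3), h2:-4:-1/(0,0,2), h2:-5:-1/(0,0,1), h2:-6:+1/(0,0,0)*
[(0,0,0)] end (terminal -1, O#2); searched (0,0,6) to 6
if X skipped the turn, O would face:
~ [(0,0,6)] O move#1: h2:-1:-1/(0,0,5), h2:-2:-1/(0,0,4), h2:-3:-1/(0,0,3), h2:-4:-1/(0,0,2), h2:-5:-1/(0,0,1), h2:-6:+1/(0,0,0)*
~ [(0,0,0)] end (terminal -1, X#2); searched (0,0,6) to 6
compare (X): move=+1 vs pass=-1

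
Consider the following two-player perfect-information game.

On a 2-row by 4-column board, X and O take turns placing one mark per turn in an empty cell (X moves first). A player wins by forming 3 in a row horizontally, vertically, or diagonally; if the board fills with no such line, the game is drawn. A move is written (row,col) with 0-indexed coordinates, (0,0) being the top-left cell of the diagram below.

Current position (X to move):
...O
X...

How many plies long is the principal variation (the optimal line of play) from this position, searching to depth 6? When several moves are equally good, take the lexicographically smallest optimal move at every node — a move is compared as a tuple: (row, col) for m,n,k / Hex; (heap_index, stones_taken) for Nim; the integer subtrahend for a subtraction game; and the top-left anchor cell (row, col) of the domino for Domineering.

PV length from [...O/X...]: 6 plies

p1 X@[...O/X...]: (0,0)[X..O/X...]+0* (0,1)[.X.O/X...]+0 (0,2)[..XO/X...]+0 (1,1)[...O/XX..]+0 (1,2)[...O/X.X.]+0 (1,3)[...O/X..X]+0
p2 O@[X..O/X...]: (0,1)[XO.O/X...]+0* (0,2)[X.OO/X...]+0 (1,1)[X..O/XO..]+0 (1,2)[X..O/X.O.]+0 (1,3)[X..O/X..O]+0
p3 X@[XO.O/X...]: (0,2)[XOXO/X...]+0* (1,1)[XO.O/XX..]-1 (1,2)[XO.O/X.X.]-1 (1,3)[XO.O/X..X]-1
p4 O@[XOXO/X...]: (1,1)[XOXO/XO..]+0* (1,2)[XOXO/X.O.]+0 (1,3)[XOXO/X..O]+0
p5 X@[XOXO/XO..]: (1,2)[XOXO/XOX.]+0* (1,3)[XOXO/XO.X]+0
p6 O@[XOXO/XOX.]: (1,3)[XOXO/XOXO]+0*
p7 X@[XOXO/XOXO] terminal +0; root [...O/X...] d6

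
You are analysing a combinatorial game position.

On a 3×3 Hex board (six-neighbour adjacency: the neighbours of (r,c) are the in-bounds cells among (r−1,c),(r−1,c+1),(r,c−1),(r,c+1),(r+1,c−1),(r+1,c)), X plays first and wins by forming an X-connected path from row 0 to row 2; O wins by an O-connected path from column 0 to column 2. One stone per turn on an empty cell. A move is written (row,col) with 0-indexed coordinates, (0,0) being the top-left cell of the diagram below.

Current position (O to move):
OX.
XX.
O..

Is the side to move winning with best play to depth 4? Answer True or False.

ply 1, O at OX./XX./O.. | (0,2)=-1→OXO/XX./O..; (1,2)=-1→OX./XXO/O..; (2,1)=+1→OX./XX./OO.*; (2,2)=-1→OX./XX./O.O
ply 2, X at OX./XX./OO. | (0,2)=-1→OXX/XX./OO.*; (1,2)=-1→OX./XXX/OO.; (2,2)=-1→OX./XX./OOX
ply 3, O at OXX/XX./OO. | (1,2)=+1→OXX/XXO/OO.*; (2,2)=+1→OXX/XX./OOO
ply 4: OXX/XXO/OO. is terminal -1 (X); from OX./XX./O.. depth 4

O winning at [OX./XX./O..]: True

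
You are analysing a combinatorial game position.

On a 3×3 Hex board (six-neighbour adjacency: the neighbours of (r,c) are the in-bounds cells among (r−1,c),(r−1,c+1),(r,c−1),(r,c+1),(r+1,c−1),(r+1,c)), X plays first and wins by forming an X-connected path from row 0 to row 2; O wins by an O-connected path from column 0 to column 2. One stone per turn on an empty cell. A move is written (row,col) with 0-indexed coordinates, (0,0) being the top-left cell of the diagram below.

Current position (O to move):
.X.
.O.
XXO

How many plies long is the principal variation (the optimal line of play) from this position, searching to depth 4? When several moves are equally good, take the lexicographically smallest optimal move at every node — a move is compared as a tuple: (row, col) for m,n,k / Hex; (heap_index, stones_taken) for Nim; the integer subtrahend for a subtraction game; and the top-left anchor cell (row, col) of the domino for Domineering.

PV length from [.X./.O./XXO]: 3 plies

p1 O@[.X./.O./XXO]: (0,0)[OX./.O./XXO]-1 (0,2)[.XO/.O./XXO]-1 (1,0)[.X./OO./XXO]+1* (1,2)[.X./.OO/XXO]-1
p2 X@[.X./OO./XXO]: (0,0)[XX./OO./XXO]-1* (0,2)[.XX/OO./XXO]-1 (1,2)[.X./OOX/XXO]-1
p3 O@[XX./OO./XXO]: (0,2)[XXO/OO./XXO]+1* (1,2)[XX./OOO/XXO]+1
p4 X@[XXO/OO./XXO] terminal -1; root [.X./.O./XXO] d4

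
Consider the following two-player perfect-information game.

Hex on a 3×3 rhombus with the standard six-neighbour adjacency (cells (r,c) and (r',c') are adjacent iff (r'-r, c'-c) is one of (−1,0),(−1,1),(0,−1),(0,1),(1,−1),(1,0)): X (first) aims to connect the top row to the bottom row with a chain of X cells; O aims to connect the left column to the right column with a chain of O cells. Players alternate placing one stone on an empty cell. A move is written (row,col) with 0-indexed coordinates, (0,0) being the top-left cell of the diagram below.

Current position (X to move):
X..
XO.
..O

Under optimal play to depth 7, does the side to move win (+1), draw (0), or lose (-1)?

p1 X@[X../XO./..O]: (0,1)[XX./XO./..O]-1 (0,2)[X.X/XO./..O]-1 (1,2)[X../XOX/..O]-1 (2,0)[X../XO./X.O]+1* (2,1)[X../XO./.XO]-1
p2 O@[X../XO./X.O] terminal -1; root [X../XO./..O] d7

value(X../XO./..O, X) = +1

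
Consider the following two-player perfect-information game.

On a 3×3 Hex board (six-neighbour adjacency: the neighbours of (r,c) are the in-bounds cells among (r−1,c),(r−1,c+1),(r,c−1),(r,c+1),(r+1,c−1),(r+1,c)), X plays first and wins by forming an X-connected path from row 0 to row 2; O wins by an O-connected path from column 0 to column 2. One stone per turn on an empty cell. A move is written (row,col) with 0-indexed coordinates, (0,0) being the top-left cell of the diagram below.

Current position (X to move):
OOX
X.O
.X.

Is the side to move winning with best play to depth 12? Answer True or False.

ply 1, X at OOX/X.O/.X. | (1,1)=+1→OOX/XXO/.X.*; (2,0)=-1→OOX/X.O/XX.; (2,2)=-1→OOX/X.O/.XX
ply 2: OOX/XXO/.X. is terminal -1 (O); from OOX/X.O/.X. depth 12

X winning at [OOX/X.O/.X.]: True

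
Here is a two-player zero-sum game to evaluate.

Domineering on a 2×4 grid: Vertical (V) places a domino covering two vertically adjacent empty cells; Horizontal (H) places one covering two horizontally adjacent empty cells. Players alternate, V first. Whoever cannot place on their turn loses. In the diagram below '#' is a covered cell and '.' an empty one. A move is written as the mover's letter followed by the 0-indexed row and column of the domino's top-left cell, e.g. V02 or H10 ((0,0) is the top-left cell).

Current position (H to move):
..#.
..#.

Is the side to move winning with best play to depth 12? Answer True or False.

H winning at [..#./..#.]: True

[..#./..#.] H move#1: H00:+1/###./..#.*, H10:+1/..#./###.
[###./..#.] V move#2: V03:-1/####/..##*
[####/..##] H move#3: H10:+1/####/####*
[####/####] end (terminal -1, V#4); searched ..#./..#. to 12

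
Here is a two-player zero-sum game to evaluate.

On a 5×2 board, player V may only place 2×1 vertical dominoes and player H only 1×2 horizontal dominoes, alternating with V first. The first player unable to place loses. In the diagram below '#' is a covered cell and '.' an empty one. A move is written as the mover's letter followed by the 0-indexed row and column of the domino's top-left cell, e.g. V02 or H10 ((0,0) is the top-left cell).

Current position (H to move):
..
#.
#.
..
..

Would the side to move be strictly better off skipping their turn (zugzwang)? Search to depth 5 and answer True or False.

zugzwang(../#./#./../.., H) = False

p1 H@[../#./#./../..]: H00[##/#./#./../..]-1 H30[../#./#./##/..]+1* H40[../#./#./../##]+1
p2 V@[../#./#./##/..]: V01[.#/##/#./##/..]-1* V11[../##/##/##/..]-1
p3 H@[.#/##/#./##/..]: H40[.#/##/#./##/##]+1*
p4 V@[.#/##/#./##/##] terminal -1; root [../#./#./../..] d5
pass branch (V moves first from the same position):
  | p1 V@[../#./#./../..]: V01[.#/##/#./../..]-1 V11[../##/##/../..]-1 V21[../#./##/.#/..]+1* V30[../#./#./#./#.]+1 V31[../#./#./.#/.#]+1
  | p2 H@[../#./##/.#/..]: H00[##/#./##/.#/..]-1* H40[../#./##/.#/##]-1
  | p3 V@[##/#./##/.#/..]: V30[##/#./##/##/#.]+1*
  | p4 H@[##/#./##/##/#.] terminal -1; root [../#./#./../..] d5
H moving scores +1; H passing scores -1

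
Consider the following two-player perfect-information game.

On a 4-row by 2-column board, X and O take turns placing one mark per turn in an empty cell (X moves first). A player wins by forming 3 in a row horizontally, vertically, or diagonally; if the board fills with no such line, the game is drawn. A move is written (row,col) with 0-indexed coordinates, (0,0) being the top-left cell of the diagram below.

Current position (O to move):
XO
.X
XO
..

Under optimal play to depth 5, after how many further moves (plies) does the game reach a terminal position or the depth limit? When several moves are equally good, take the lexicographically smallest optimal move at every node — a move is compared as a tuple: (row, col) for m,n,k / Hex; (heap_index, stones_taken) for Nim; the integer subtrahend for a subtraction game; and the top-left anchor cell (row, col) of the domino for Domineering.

PV length from [XO/.X/XO/..]: 3 plies

[XO/.X/XO/..] O move#1: (1,0):+0/XO/OX/XO/..*, (3,0):-1/XO/.X/XO/O., (3,1):-1/XO/.X/XO/.O
[XO/OX/XO/..] X move#2: (3,0):+0/XO/OX/XO/X.*, (3,1):+0/XO/OX/XO/.X
[XO/OX/XO/X.] O move#3: (3,1):+0/XO/OX/XO/XO*
[XO/OX/XO/XO] end (terminal +0, X#4); searched XO/.X/XO/.. to 5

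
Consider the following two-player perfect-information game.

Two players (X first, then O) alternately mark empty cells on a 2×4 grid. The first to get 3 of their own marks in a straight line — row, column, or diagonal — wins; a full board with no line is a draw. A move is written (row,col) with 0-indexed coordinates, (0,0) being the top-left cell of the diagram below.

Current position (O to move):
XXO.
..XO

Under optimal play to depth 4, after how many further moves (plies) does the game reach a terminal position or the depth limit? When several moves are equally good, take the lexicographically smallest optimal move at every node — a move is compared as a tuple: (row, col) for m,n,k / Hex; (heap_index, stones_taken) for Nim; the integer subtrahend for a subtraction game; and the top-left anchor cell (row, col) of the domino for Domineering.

ply 1, O at XXO./..XO | (0,3)=+0→XXOO/..XO*; (1,0)=+0→XXO./O.XO; (1,1)=+0→XXO./.OXO
ply 2, X at XXOO/..XO | (1,0)=+0→XXOO/X.XO*; (1,1)=+0→XXOO/.XXO
ply 3, O at XXOO/X.XO | (1,1)=+0→XXOO/XOXO*
ply 4: XXOO/XOXO is terminal +0 (X); from XXO./..XO depth 4

PV length from [XXO./..XO]: 3 plies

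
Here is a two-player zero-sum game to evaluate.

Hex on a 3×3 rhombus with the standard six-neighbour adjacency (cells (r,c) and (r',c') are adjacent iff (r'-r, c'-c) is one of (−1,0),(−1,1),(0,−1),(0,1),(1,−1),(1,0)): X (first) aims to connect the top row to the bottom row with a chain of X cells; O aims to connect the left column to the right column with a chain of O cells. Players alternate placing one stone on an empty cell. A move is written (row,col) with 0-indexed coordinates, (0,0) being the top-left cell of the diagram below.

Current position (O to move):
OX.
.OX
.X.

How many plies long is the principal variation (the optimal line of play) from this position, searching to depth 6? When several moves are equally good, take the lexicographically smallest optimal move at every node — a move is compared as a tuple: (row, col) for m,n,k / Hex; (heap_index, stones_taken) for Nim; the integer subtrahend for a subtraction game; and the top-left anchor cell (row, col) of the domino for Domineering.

p1 O@[OX./.OX/.X.]: (0,2)[OXO/.OX/.X.]+1* (1,0)[OX./OOX/.X.]-1 (2,0)[OX./.OX/OX.]-1 (2,2)[OX./.OX/.XO]-1
p2 X@[OXO/.OX/.X.]: (1,0)[OXO/XOX/.X.]-1* (2,0)[OXO/.OX/XX.]-1 (2,2)[OXO/.OX/.XX]-1
p3 O@[OXO/XOX/.X.]: (2,0)[OXO/XOX/OX.]+1* (2,2)[OXO/XOX/.XO]-1
p4 X@[OXO/XOX/OX.] terminal -1; root [OX./.OX/.X.] d6

PV length from [OX./.OX/.X.]: 3 plies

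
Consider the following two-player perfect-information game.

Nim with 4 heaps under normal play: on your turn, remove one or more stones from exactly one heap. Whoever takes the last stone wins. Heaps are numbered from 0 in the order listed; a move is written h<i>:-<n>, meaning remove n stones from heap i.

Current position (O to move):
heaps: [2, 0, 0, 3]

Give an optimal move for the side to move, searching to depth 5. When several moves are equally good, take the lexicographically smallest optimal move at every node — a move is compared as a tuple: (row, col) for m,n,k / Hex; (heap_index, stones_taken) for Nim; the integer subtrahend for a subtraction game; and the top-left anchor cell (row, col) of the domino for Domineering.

[(2,0,0,3)] O move#1: h0:-1:-1/(1,0,0,3), h0:-2:-1/(0,0,0,3), h3:-1:+1/(2,0,0,2)*, h3:-2:-1/(2,0,0,1), h3:-3:-1/(2,0,0,0)
[(2,0,0,2)] X move#2: h0:-1:-1/(1,0,0,2)*, h0:-2:-1/(0,0,0,2), h3:-1:-1/(2,0,0,1), h3:-2:-1/(2,0,0,0)
[(1,0,0,2)] O move#3: h0:-1:-1/(0,0,0,2), h3:-1:+1/(1,0,0,1)*, h3:-2:-1/(1,0,0,0)
[(1,0,0,1)] X move#4: h0:-1:-1/(0,0,0,1)*, h3:-1:-1/(1,0,0,0)
[(0,0,0,1)] O move#5: h3:-1:+1/(0,0,0,0)*
[(0,0,0,0)] end (terminal -1, X#6); searched (2,0,0,3) to 5

O's best at [(2,0,0,3)]: h3:-1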